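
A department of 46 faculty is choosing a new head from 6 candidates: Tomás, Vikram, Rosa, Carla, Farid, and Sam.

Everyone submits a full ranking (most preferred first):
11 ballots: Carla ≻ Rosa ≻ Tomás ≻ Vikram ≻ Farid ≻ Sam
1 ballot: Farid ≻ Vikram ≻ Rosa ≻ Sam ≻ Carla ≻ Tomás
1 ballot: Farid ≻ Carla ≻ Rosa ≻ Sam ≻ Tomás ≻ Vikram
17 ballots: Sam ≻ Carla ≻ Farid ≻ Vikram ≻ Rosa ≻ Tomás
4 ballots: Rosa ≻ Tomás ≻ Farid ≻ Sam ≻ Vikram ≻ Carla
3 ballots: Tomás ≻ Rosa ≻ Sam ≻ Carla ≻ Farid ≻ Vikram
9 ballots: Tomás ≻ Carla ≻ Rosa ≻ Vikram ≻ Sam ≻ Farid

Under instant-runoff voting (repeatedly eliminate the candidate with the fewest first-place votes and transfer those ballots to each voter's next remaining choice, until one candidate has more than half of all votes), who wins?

Tomás

Round 1: Tomás 12, Vikram 0, Rosa 4, Carla 11, Farid 2, Sam 17. Vikram eliminated.
Round 2: Tomás 12, Rosa 4, Carla 11, Farid 2, Sam 17. Farid eliminated.
Round 3: Tomás 12, Rosa 5, Carla 12, Sam 17. Rosa eliminated.
Round 4: Tomás 16, Carla 12, Sam 18. Carla eliminated.
Round 5: Tomás 27, Sam 19. Tomás has a majority (≥24).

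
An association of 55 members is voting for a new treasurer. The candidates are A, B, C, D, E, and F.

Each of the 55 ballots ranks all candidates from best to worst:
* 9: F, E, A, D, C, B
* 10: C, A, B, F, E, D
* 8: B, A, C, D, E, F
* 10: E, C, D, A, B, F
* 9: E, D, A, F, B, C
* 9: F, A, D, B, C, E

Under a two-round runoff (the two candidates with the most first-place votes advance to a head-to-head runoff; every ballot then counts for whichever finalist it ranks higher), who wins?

Round 1 first-place votes: A 0, B 8, C 10, D 0, E 19, F 18. E and F advance.
Runoff: E is ranked above F on 27 ballots, F above E on 28.

F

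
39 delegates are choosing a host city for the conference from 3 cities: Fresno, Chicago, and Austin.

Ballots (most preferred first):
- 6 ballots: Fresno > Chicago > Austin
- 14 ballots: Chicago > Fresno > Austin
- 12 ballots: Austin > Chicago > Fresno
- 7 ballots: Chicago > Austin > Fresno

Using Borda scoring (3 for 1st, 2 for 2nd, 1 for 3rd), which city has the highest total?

Chicago

Fresno: 6×3 + 14×2 + 12×1 + 7×1 = 65
Chicago: 6×2 + 14×3 + 12×2 + 7×3 = 99
Austin: 6×1 + 14×1 + 12×3 + 7×2 = 70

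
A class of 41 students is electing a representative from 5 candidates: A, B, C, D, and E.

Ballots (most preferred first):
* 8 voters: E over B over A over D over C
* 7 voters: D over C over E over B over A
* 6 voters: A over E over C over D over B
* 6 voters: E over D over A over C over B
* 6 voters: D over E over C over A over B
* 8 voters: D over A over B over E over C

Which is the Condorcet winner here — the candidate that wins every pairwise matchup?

D vs A: 27–14
D vs B: 33–8
D vs C: 35–6
D vs E: 21–20
D beats every other candidate.

D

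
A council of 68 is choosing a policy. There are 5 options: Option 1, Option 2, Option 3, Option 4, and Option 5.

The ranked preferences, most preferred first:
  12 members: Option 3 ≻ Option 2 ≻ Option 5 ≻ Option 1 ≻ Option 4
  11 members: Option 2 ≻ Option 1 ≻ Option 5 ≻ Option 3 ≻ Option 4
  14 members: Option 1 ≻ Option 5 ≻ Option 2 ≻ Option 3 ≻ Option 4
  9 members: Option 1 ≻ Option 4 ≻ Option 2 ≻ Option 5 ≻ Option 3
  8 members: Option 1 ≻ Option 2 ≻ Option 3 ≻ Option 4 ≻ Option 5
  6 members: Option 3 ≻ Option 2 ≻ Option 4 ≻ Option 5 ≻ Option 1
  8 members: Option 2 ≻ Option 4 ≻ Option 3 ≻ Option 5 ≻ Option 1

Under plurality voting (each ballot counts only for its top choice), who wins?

Option 1

First-place votes: Option 1 31, Option 2 19, Option 3 18, Option 4 0, Option 5 0.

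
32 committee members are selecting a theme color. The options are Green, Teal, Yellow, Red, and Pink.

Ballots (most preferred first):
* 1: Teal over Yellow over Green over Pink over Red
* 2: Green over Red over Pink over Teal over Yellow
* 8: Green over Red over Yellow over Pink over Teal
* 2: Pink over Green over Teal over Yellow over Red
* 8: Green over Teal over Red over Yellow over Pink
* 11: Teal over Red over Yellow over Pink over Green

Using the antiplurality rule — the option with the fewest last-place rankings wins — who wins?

Yellow

Last-place votes: Green 11, Teal 8, Yellow 2, Red 3, Pink 8.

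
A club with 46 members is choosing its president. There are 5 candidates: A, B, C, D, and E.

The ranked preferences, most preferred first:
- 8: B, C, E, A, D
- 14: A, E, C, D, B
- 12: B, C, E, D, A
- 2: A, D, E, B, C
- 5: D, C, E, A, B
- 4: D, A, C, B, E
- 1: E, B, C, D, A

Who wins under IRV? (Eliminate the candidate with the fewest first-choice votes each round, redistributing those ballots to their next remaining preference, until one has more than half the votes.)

A

Round 1: A 16, B 20, C 0, D 9, E 1. C eliminated.
Round 2: A 16, B 20, D 9, E 1. E eliminated.
Round 3: A 16, B 21, D 9. D eliminated.
Round 4: A 25, B 21. A has a majority (≥24).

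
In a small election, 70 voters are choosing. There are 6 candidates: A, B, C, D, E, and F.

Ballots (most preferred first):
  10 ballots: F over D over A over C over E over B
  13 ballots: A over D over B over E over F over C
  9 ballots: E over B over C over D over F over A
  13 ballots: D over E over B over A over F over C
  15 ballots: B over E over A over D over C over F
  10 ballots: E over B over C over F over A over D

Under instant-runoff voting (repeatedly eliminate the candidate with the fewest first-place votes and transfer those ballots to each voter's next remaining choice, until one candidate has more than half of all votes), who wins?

D

Round 1: A 13, B 15, C 0, D 13, E 19, F 10. C eliminated.
Round 2: A 13, B 15, D 13, E 19, F 10. F eliminated.
Round 3: A 13, B 15, D 23, E 19. A eliminated.
Round 4: B 15, D 36, E 19. D has a majority (≥36).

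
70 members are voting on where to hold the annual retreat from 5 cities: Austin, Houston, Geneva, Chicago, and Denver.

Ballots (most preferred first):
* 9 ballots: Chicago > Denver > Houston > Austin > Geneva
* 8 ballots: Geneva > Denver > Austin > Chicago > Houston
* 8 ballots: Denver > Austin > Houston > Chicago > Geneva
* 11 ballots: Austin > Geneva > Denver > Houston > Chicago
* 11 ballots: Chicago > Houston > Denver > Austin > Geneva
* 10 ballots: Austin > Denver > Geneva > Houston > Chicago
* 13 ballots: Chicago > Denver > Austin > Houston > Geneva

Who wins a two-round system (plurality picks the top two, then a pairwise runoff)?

Austin

Round 1 first-place votes: Austin 21, Houston 0, Geneva 8, Chicago 33, Denver 8. Chicago and Austin advance.
Runoff: Chicago is ranked above Austin on 33 ballots, Austin above Chicago on 37.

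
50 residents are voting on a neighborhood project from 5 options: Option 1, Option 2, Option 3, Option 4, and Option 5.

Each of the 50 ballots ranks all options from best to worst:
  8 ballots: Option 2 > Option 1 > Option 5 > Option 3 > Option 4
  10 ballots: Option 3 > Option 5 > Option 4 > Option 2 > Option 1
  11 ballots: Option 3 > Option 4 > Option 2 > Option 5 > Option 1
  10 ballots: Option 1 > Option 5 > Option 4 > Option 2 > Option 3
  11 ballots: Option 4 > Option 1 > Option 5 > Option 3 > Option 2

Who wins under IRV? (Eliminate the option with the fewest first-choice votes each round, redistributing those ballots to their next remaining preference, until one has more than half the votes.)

Option 1

Round 1: Option 1 10, Option 2 8, Option 3 21, Option 4 11, Option 5 0. Option 5 eliminated.
Round 2: Option 1 10, Option 2 8, Option 3 21, Option 4 11. Option 2 eliminated.
Round 3: Option 1 18, Option 3 21, Option 4 11. Option 4 eliminated.
Round 4: Option 1 29, Option 3 21. Option 1 has a majority (≥26).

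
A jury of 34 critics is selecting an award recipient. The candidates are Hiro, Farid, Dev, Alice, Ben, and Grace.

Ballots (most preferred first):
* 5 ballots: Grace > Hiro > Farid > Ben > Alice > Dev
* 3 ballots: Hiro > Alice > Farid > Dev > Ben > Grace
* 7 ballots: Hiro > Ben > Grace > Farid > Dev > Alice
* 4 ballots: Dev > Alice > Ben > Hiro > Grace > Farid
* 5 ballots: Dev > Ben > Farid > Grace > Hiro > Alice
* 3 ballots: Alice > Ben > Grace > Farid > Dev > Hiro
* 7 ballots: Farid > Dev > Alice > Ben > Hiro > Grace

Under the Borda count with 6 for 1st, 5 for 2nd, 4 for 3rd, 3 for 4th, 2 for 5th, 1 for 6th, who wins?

Ben

Hiro: 5×5 + 3×6 + 7×6 + 4×3 + 5×2 + 3×1 + 7×2 = 124
Farid: 5×4 + 3×4 + 7×3 + 4×1 + 5×4 + 3×3 + 7×6 = 128
Dev: 5×1 + 3×3 + 7×2 + 4×6 + 5×6 + 3×2 + 7×5 = 123
Alice: 5×2 + 3×5 + 7×1 + 4×5 + 5×1 + 3×6 + 7×4 = 103
Ben: 5×3 + 3×2 + 7×5 + 4×4 + 5×5 + 3×5 + 7×3 = 133
Grace: 5×6 + 3×1 + 7×4 + 4×2 + 5×3 + 3×4 + 7×1 = 103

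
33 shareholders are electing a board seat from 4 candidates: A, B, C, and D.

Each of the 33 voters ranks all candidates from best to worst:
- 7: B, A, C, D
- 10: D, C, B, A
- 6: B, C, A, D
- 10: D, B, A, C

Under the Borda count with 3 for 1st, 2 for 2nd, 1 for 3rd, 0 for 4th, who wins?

A: 7×2 + 10×0 + 6×1 + 10×1 = 30
B: 7×3 + 10×1 + 6×3 + 10×2 = 69
C: 7×1 + 10×2 + 6×2 + 10×0 = 39
D: 7×0 + 10×3 + 6×0 + 10×3 = 60

B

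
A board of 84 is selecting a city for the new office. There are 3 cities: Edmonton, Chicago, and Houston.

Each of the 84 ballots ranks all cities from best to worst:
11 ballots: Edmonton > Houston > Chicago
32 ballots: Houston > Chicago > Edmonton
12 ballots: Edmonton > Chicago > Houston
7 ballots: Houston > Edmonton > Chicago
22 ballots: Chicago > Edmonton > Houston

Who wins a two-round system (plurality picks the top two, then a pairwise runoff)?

Round 1 first-place votes: Edmonton 23, Chicago 22, Houston 39. Houston and Edmonton advance.
Runoff: Houston is ranked above Edmonton on 39 ballots, Edmonton above Houston on 45.

Edmonton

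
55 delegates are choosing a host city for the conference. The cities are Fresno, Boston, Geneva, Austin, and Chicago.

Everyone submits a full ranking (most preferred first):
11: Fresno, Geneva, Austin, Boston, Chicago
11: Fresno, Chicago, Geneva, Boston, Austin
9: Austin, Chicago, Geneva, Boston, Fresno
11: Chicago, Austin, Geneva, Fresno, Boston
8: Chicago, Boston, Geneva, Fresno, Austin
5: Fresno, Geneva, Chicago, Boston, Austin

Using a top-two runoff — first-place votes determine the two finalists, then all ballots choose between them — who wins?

Chicago

Round 1 first-place votes: Fresno 27, Boston 0, Geneva 0, Austin 9, Chicago 19. Fresno and Chicago advance.
Runoff: Fresno is ranked above Chicago on 27 ballots, Chicago above Fresno on 28.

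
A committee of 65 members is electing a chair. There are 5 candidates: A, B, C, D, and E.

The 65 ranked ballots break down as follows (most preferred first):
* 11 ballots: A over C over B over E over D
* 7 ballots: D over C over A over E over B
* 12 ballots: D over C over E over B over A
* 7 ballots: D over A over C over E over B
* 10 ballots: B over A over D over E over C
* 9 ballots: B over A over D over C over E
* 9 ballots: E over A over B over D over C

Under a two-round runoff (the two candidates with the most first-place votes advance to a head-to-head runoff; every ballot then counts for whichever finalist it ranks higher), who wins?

B

Round 1 first-place votes: A 11, B 19, C 0, D 26, E 9. D and B advance.
Runoff: D is ranked above B on 26 ballots, B above D on 39.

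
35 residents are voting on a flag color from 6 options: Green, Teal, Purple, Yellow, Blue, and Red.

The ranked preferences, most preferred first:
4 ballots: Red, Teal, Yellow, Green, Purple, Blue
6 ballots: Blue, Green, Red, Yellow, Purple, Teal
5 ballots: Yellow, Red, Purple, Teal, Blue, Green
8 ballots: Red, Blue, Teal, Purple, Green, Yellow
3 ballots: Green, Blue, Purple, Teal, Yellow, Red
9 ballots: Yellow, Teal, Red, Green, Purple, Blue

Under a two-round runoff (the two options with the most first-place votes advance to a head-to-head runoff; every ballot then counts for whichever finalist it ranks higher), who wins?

Round 1 first-place votes: Green 3, Teal 0, Purple 0, Yellow 14, Blue 6, Red 12. Yellow and Red advance.
Runoff: Yellow is ranked above Red on 17 ballots, Red above Yellow on 18.

Red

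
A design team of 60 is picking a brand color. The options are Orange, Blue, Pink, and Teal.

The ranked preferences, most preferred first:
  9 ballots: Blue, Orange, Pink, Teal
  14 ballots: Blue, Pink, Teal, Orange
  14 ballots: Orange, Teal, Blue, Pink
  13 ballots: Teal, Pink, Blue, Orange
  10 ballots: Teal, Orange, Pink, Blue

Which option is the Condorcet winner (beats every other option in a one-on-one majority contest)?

Teal

Teal vs Orange: 37–23
Teal vs Blue: 37–23
Teal vs Pink: 37–23
Teal beats every other option.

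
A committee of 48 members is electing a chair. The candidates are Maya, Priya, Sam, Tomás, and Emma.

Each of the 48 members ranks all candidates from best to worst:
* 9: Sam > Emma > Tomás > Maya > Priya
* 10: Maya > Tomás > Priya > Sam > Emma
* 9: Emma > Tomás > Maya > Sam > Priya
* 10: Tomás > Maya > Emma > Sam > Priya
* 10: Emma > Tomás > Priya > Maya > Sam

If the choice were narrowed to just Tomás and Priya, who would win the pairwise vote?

Tomás

Tomás is ranked above Priya on 48 ballots; Priya above Tomás on 0.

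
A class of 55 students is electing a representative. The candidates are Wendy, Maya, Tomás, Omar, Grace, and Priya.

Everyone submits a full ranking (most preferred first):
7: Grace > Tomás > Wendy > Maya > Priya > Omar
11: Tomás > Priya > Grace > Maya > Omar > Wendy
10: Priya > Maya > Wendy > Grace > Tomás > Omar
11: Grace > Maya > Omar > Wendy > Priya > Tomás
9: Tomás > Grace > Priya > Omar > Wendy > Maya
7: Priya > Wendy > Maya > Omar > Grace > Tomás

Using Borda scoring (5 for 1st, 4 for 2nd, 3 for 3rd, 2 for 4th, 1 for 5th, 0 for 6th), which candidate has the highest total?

Wendy: 7×3 + 11×0 + 10×3 + 11×2 + 9×1 + 7×4 = 110
Maya: 7×2 + 11×2 + 10×4 + 11×4 + 9×0 + 7×3 = 141
Tomás: 7×4 + 11×5 + 10×1 + 11×0 + 9×5 + 7×0 = 138
Omar: 7×0 + 11×1 + 10×0 + 11×3 + 9×2 + 7×2 = 76
Grace: 7×5 + 11×3 + 10×2 + 11×5 + 9×4 + 7×1 = 186
Priya: 7×1 + 11×4 + 10×5 + 11×1 + 9×3 + 7×5 = 174

Grace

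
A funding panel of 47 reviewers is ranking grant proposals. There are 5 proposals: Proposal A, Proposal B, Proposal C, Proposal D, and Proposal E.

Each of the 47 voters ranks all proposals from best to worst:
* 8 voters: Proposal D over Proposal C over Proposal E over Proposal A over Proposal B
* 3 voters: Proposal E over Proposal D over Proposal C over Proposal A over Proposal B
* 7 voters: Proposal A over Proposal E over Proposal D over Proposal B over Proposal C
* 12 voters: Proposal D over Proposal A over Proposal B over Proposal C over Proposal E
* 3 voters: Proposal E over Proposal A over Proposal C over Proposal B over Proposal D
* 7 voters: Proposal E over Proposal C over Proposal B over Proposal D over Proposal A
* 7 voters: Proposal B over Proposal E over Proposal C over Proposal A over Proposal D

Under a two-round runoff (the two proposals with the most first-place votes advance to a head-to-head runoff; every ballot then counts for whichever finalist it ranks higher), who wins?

Proposal E

Round 1 first-place votes: Proposal A 7, Proposal B 7, Proposal C 0, Proposal D 20, Proposal E 13. Proposal D and Proposal E advance.
Runoff: Proposal D is ranked above Proposal E on 20 ballots, Proposal E above Proposal D on 27.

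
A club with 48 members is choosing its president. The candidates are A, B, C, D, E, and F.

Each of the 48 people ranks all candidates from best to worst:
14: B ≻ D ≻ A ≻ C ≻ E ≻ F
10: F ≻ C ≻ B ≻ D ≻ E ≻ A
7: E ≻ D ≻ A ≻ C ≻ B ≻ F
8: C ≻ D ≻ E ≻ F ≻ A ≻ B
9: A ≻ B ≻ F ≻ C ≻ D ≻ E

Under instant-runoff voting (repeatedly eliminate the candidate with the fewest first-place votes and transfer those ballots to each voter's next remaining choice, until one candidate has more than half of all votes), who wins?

A

Round 1: A 9, B 14, C 8, D 0, E 7, F 10. D eliminated.
Round 2: A 9, B 14, C 8, E 7, F 10. E eliminated.
Round 3: A 16, B 14, C 8, F 10. C eliminated.
Round 4: A 16, B 14, F 18. B eliminated.
Round 5: A 30, F 18. A has a majority (≥25).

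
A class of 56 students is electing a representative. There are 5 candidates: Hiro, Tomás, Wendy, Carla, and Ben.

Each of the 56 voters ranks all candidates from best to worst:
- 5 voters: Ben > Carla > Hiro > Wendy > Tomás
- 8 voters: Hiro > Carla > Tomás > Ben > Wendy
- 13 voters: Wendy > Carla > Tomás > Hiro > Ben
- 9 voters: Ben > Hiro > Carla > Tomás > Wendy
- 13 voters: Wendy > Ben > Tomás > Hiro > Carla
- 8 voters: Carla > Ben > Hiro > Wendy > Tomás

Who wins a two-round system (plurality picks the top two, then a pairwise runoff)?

Ben

Round 1 first-place votes: Hiro 8, Tomás 0, Wendy 26, Carla 8, Ben 14. Wendy and Ben advance.
Runoff: Wendy is ranked above Ben on 26 ballots, Ben above Wendy on 30.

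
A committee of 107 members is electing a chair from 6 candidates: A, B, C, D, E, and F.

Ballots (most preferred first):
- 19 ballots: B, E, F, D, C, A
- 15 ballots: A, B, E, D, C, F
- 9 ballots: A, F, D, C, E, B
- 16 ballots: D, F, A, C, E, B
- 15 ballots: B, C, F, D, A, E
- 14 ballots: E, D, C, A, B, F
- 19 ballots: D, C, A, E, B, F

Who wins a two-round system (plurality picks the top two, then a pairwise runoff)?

D

Round 1 first-place votes: A 24, B 34, C 0, D 35, E 14, F 0. D and B advance.
Runoff: D is ranked above B on 58 ballots, B above D on 49.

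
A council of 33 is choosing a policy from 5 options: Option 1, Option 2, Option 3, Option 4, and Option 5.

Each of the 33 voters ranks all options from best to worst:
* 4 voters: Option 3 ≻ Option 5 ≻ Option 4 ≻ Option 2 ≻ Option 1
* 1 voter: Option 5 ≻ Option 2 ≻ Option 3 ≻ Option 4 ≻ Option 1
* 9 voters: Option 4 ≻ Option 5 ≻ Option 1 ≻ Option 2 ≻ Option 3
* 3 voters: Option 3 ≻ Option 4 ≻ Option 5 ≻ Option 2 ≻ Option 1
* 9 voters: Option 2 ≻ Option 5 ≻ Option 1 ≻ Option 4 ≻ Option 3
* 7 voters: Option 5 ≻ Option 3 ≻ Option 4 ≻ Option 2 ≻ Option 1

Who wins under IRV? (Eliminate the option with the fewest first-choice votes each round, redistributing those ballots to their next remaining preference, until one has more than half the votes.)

Option 5

Round 1: Option 1 0, Option 2 9, Option 3 7, Option 4 9, Option 5 8. Option 1 eliminated.
Round 2: Option 2 9, Option 3 7, Option 4 9, Option 5 8. Option 3 eliminated.
Round 3: Option 2 9, Option 4 12, Option 5 12. Option 2 eliminated.
Round 4: Option 4 12, Option 5 21. Option 5 has a majority (≥17).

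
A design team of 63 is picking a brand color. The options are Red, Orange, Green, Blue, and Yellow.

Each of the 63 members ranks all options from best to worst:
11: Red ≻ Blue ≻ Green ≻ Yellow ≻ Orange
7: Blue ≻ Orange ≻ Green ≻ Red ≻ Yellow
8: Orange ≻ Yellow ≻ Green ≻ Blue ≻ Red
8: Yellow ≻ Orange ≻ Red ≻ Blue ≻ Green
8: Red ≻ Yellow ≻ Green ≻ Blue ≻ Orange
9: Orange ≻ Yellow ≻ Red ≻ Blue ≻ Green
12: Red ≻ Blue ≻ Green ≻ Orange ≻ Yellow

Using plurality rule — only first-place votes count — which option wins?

First-place votes: Red 31, Orange 17, Green 0, Blue 7, Yellow 8.

Red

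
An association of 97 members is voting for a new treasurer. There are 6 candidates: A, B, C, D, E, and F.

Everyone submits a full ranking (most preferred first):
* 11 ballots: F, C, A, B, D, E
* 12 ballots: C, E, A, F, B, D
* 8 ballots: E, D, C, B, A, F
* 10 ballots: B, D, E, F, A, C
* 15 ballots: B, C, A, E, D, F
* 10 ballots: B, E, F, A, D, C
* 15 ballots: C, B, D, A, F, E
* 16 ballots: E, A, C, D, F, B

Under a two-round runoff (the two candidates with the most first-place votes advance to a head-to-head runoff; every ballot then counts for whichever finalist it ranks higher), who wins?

Round 1 first-place votes: A 0, B 35, C 27, D 0, E 24, F 11. B and C advance.
Runoff: B is ranked above C on 35 ballots, C above B on 62.

C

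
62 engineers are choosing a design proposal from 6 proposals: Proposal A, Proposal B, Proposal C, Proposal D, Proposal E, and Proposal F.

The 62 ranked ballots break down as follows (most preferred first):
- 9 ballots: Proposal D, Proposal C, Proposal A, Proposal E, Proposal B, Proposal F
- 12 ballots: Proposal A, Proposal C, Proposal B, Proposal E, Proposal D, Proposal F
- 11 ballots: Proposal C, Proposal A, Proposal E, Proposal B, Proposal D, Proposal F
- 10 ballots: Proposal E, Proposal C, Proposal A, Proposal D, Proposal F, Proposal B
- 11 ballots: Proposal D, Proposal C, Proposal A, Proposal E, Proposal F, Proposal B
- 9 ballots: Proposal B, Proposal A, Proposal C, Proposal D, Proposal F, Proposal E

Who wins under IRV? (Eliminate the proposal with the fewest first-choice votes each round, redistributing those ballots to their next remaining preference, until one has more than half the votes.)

Round 1: Proposal A 12, Proposal B 9, Proposal C 11, Proposal D 20, Proposal E 10, Proposal F 0. Proposal F eliminated.
Round 2: Proposal A 12, Proposal B 9, Proposal C 11, Proposal D 20, Proposal E 10. Proposal B eliminated.
Round 3: Proposal A 21, Proposal C 11, Proposal D 20, Proposal E 10. Proposal E eliminated.
Round 4: Proposal A 21, Proposal C 21, Proposal D 20. Proposal D eliminated.
Round 5: Proposal A 21, Proposal C 41. Proposal C has a majority (≥32).

Proposal C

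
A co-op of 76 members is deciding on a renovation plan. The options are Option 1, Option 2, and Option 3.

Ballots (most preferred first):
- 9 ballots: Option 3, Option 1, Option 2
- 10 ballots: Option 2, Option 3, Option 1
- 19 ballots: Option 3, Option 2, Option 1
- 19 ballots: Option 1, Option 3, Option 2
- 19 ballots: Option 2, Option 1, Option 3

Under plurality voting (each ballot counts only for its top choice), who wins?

First-place votes: Option 1 19, Option 2 29, Option 3 28.

Option 2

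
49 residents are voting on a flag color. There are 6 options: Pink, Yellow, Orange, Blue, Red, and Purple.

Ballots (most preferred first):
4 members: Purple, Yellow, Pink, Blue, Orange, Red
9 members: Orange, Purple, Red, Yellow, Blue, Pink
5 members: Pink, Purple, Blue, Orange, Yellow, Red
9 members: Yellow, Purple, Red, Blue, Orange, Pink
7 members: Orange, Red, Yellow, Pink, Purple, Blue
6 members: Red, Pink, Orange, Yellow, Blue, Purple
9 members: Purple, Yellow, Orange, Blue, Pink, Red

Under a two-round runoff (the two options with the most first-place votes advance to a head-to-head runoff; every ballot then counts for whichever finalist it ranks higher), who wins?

Round 1 first-place votes: Pink 5, Yellow 9, Orange 16, Blue 0, Red 6, Purple 13. Orange and Purple advance.
Runoff: Orange is ranked above Purple on 22 ballots, Purple above Orange on 27.

Purple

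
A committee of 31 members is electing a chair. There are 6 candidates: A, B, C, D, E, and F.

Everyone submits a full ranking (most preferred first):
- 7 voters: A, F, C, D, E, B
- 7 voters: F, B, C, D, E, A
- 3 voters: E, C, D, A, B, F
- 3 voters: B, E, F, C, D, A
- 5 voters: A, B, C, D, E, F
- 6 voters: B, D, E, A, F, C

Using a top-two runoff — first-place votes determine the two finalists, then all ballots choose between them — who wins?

Round 1 first-place votes: A 12, B 9, C 0, D 0, E 3, F 7. A and B advance.
Runoff: A is ranked above B on 15 ballots, B above A on 16.

B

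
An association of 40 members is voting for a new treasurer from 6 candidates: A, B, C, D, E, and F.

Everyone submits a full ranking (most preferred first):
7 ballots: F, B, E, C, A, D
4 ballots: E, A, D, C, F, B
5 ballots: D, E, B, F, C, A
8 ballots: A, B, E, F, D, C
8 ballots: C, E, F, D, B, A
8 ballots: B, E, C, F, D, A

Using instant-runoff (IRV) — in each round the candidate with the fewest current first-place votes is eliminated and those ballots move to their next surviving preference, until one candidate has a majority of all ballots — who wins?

B

Round 1: A 8, B 8, C 8, D 5, E 4, F 7. E eliminated.
Round 2: A 12, B 8, C 8, D 5, F 7. D eliminated.
Round 3: A 12, B 13, C 8, F 7. F eliminated.
Round 4: A 12, B 20, C 8. C eliminated.
Round 5: A 12, B 28. B has a majority (≥21).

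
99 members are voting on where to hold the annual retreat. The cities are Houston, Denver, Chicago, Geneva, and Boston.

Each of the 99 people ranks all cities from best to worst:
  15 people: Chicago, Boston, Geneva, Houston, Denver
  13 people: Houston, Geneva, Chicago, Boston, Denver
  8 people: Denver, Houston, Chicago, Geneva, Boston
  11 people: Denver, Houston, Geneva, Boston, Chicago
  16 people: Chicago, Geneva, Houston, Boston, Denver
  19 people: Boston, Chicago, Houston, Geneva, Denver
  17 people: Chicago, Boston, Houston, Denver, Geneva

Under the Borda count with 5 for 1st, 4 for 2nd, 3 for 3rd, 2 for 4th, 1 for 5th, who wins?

Houston: 15×2 + 13×5 + 8×4 + 11×4 + 16×3 + 19×3 + 17×3 = 327
Denver: 15×1 + 13×1 + 8×5 + 11×5 + 16×1 + 19×1 + 17×2 = 192
Chicago: 15×5 + 13×3 + 8×3 + 11×1 + 16×5 + 19×4 + 17×5 = 390
Geneva: 15×3 + 13×4 + 8×2 + 11×3 + 16×4 + 19×2 + 17×1 = 265
Boston: 15×4 + 13×2 + 8×1 + 11×2 + 16×2 + 19×5 + 17×4 = 311

Chicago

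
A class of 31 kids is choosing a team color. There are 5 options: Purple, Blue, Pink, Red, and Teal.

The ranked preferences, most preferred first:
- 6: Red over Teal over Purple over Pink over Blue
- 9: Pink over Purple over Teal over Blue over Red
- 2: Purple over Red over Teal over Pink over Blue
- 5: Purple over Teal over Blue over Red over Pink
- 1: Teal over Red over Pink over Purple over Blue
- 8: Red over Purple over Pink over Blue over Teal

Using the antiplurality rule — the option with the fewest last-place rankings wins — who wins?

Last-place votes: Purple 0, Blue 9, Pink 5, Red 9, Teal 8.

Purple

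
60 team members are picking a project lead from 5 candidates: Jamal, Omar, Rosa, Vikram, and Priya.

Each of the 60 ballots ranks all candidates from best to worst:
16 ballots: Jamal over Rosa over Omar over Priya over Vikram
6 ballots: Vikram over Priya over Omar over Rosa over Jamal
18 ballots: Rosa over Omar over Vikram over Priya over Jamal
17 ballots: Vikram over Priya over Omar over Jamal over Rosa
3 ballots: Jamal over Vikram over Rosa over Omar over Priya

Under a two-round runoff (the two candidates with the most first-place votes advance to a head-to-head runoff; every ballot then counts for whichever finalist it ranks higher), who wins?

Vikram

Round 1 first-place votes: Jamal 19, Omar 0, Rosa 18, Vikram 23, Priya 0. Vikram and Jamal advance.
Runoff: Vikram is ranked above Jamal on 41 ballots, Jamal above Vikram on 19.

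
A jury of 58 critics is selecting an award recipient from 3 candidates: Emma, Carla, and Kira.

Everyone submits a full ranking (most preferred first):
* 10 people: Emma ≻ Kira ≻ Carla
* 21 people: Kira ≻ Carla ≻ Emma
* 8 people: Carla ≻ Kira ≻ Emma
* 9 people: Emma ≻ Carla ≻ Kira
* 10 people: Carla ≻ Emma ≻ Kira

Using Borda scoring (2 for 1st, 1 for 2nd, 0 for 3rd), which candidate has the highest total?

Emma: 10×2 + 21×0 + 8×0 + 9×2 + 10×1 = 48
Carla: 10×0 + 21×1 + 8×2 + 9×1 + 10×2 = 66
Kira: 10×1 + 21×2 + 8×1 + 9×0 + 10×0 = 60

Carla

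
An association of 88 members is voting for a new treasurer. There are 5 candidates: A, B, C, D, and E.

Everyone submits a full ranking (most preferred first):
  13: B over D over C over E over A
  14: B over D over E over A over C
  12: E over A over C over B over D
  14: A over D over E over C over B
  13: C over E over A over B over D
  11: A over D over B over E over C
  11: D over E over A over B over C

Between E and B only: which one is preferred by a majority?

E

E is ranked above B on 50 ballots; B above E on 38.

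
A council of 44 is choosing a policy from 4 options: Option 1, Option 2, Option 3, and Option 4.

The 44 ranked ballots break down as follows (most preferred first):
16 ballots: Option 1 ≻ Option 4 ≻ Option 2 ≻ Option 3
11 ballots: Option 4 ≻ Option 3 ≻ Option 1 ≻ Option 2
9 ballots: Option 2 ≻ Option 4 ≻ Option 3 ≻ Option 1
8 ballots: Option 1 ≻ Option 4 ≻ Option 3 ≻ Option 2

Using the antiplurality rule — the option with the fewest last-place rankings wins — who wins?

Option 4

Last-place votes: Option 1 9, Option 2 19, Option 3 16, Option 4 0.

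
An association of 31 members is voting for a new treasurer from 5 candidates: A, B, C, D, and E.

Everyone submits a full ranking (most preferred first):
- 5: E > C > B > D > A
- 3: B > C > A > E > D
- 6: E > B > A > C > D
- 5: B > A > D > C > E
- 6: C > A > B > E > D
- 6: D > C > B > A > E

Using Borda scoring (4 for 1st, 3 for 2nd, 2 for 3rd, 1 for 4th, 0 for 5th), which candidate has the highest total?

A: 5×0 + 3×2 + 6×2 + 5×3 + 6×3 + 6×1 = 57
B: 5×2 + 3×4 + 6×3 + 5×4 + 6×2 + 6×2 = 84
C: 5×3 + 3×3 + 6×1 + 5×1 + 6×4 + 6×3 = 77
D: 5×1 + 3×0 + 6×0 + 5×2 + 6×0 + 6×4 = 39
E: 5×4 + 3×1 + 6×4 + 5×0 + 6×1 + 6×0 = 53

B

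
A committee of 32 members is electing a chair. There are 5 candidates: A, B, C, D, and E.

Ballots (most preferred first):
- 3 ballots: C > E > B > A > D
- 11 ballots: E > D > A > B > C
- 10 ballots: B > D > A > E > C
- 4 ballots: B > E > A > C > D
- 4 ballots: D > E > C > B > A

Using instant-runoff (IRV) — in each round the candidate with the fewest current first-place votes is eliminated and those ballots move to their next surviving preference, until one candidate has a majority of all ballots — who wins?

E

Round 1: A 0, B 14, C 3, D 4, E 11. A eliminated.
Round 2: B 14, C 3, D 4, E 11. C eliminated.
Round 3: B 14, D 4, E 14. D eliminated.
Round 4: B 14, E 18. E has a majority (≥17).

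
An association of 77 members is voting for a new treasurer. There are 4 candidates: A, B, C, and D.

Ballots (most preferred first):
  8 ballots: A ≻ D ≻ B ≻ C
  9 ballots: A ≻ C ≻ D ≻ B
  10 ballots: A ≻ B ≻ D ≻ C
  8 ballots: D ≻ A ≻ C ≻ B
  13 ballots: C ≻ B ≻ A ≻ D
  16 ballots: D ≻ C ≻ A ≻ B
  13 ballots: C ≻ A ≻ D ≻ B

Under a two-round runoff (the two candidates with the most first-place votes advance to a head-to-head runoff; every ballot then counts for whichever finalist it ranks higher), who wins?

Round 1 first-place votes: A 27, B 0, C 26, D 24. A and C advance.
Runoff: A is ranked above C on 35 ballots, C above A on 42.

C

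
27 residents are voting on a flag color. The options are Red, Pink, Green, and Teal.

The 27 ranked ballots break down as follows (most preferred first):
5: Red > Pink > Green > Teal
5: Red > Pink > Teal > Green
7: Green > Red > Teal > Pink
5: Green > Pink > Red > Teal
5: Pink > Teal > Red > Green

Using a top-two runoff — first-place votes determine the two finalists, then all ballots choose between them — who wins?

Round 1 first-place votes: Red 10, Pink 5, Green 12, Teal 0. Green and Red advance.
Runoff: Green is ranked above Red on 12 ballots, Red above Green on 15.

Red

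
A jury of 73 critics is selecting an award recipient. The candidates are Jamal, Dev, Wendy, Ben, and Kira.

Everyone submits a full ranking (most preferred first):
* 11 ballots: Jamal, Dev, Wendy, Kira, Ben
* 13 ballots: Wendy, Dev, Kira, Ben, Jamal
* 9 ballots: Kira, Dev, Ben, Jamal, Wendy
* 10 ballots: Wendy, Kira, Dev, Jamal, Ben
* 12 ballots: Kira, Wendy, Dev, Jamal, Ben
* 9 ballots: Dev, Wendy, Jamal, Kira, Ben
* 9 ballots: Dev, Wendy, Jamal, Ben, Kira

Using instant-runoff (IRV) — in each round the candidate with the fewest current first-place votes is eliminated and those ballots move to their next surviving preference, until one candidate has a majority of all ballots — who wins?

Dev

Round 1: Jamal 11, Dev 18, Wendy 23, Ben 0, Kira 21. Ben eliminated.
Round 2: Jamal 11, Dev 18, Wendy 23, Kira 21. Jamal eliminated.
Round 3: Dev 29, Wendy 23, Kira 21. Kira eliminated.
Round 4: Dev 38, Wendy 35. Dev has a majority (≥37).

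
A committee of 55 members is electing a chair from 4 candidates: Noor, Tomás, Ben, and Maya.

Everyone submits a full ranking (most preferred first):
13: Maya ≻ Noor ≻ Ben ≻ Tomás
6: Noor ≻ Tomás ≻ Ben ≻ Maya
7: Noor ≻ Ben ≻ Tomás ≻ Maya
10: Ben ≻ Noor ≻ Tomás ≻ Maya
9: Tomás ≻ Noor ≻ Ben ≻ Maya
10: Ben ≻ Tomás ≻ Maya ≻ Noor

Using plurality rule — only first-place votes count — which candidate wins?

First-place votes: Noor 13, Tomás 9, Ben 20, Maya 13.

Ben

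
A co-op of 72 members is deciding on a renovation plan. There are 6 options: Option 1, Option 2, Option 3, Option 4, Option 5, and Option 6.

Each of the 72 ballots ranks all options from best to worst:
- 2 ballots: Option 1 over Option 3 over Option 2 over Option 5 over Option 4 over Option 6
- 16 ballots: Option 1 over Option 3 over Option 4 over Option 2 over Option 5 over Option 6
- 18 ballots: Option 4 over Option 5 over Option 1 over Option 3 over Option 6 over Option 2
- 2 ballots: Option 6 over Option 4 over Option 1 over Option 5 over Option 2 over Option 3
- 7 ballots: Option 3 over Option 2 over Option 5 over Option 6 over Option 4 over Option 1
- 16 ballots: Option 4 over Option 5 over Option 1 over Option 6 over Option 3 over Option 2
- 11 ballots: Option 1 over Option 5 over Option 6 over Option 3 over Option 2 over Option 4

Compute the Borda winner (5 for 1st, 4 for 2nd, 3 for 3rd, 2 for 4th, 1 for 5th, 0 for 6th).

Option 1

Option 1: 2×5 + 16×5 + 18×3 + 2×3 + 7×0 + 16×3 + 11×5 = 253
Option 2: 2×3 + 16×2 + 18×0 + 2×1 + 7×4 + 16×0 + 11×1 = 79
Option 3: 2×4 + 16×4 + 18×2 + 2×0 + 7×5 + 16×1 + 11×2 = 181
Option 4: 2×1 + 16×3 + 18×5 + 2×4 + 7×1 + 16×5 + 11×0 = 235
Option 5: 2×2 + 16×1 + 18×4 + 2×2 + 7×3 + 16×4 + 11×4 = 225
Option 6: 2×0 + 16×0 + 18×1 + 2×5 + 7×2 + 16×2 + 11×3 = 107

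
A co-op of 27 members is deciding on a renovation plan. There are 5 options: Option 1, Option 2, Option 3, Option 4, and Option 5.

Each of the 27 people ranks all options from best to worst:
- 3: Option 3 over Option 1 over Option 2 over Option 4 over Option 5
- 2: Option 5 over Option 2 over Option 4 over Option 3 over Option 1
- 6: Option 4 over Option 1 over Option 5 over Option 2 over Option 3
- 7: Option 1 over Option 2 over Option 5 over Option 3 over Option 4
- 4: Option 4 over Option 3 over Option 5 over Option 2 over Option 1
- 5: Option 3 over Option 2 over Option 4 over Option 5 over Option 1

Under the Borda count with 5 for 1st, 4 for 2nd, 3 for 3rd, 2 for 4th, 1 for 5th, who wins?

Option 2

Option 1: 3×4 + 2×1 + 6×4 + 7×5 + 4×1 + 5×1 = 82
Option 2: 3×3 + 2×4 + 6×2 + 7×4 + 4×2 + 5×4 = 85
Option 3: 3×5 + 2×2 + 6×1 + 7×2 + 4×4 + 5×5 = 80
Option 4: 3×2 + 2×3 + 6×5 + 7×1 + 4×5 + 5×3 = 84
Option 5: 3×1 + 2×5 + 6×3 + 7×3 + 4×3 + 5×2 = 74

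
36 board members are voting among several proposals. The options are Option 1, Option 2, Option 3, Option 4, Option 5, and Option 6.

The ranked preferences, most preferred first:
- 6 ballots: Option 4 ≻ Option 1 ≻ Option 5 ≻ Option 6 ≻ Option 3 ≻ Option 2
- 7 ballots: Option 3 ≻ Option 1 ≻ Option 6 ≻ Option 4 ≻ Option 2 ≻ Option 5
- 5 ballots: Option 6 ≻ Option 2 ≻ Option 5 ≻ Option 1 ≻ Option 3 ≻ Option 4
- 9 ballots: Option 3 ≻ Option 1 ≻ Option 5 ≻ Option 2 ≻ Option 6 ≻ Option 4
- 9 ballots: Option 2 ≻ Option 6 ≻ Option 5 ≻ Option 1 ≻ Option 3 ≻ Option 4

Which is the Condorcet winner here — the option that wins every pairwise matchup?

Option 1 vs Option 2: 22–14
Option 1 vs Option 3: 20–16
Option 1 vs Option 4: 30–6
Option 1 vs Option 5: 22–14
Option 1 vs Option 6: 22–14
Option 1 beats every other option.

Option 1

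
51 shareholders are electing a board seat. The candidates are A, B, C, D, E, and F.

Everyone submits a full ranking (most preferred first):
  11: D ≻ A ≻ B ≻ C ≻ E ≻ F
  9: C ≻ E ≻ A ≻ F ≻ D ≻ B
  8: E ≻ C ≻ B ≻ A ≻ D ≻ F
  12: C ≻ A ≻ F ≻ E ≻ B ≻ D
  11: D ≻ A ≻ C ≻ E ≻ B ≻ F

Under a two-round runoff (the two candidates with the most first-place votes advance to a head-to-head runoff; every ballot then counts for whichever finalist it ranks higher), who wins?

Round 1 first-place votes: A 0, B 0, C 21, D 22, E 8, F 0. D and C advance.
Runoff: D is ranked above C on 22 ballots, C above D on 29.

C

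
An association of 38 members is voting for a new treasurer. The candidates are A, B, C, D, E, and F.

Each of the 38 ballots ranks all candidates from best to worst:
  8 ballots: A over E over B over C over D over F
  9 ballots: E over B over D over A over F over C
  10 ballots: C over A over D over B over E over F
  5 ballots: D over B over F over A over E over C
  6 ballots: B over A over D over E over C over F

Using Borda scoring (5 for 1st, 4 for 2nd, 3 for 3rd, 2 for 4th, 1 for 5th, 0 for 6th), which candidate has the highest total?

A: 8×5 + 9×2 + 10×4 + 5×2 + 6×4 = 132
B: 8×3 + 9×4 + 10×2 + 5×4 + 6×5 = 130
C: 8×2 + 9×0 + 10×5 + 5×0 + 6×1 = 72
D: 8×1 + 9×3 + 10×3 + 5×5 + 6×3 = 108
E: 8×4 + 9×5 + 10×1 + 5×1 + 6×2 = 104
F: 8×0 + 9×1 + 10×0 + 5×3 + 6×0 = 24

A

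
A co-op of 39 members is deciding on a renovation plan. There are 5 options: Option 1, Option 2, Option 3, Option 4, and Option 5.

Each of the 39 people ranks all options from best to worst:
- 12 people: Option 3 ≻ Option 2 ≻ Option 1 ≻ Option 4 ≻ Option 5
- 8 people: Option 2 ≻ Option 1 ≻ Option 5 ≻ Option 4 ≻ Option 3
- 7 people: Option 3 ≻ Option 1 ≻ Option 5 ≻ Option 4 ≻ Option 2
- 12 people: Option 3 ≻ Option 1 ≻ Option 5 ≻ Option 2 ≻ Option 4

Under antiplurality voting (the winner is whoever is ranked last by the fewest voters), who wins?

Option 1

Last-place votes: Option 1 0, Option 2 7, Option 3 8, Option 4 12, Option 5 12.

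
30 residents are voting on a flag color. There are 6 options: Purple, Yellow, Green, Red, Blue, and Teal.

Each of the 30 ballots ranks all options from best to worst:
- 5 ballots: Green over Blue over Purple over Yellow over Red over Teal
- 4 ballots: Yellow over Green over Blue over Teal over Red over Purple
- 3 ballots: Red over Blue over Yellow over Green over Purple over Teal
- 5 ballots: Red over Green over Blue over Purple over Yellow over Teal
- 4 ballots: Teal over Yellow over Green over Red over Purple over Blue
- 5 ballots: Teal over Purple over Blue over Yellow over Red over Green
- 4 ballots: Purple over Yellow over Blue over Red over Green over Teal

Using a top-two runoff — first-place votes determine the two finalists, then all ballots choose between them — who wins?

Red

Round 1 first-place votes: Purple 4, Yellow 4, Green 5, Red 8, Blue 0, Teal 9. Teal and Red advance.
Runoff: Teal is ranked above Red on 13 ballots, Red above Teal on 17.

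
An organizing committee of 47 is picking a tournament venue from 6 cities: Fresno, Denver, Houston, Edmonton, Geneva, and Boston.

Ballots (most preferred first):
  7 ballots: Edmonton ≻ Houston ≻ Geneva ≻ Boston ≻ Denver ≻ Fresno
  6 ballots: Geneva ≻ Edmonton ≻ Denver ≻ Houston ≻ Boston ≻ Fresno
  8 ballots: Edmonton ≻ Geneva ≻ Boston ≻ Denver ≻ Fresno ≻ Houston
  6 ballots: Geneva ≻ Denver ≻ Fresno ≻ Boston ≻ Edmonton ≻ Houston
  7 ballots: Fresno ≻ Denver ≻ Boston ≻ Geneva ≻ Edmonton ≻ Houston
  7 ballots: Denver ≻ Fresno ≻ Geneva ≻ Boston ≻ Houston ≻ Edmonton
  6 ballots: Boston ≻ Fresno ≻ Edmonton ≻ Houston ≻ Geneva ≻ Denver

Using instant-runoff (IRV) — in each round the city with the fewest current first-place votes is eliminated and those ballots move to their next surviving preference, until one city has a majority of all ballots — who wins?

Round 1: Fresno 7, Denver 7, Houston 0, Edmonton 15, Geneva 12, Boston 6. Houston eliminated.
Round 2: Fresno 7, Denver 7, Edmonton 15, Geneva 12, Boston 6. Boston eliminated.
Round 3: Fresno 13, Denver 7, Edmonton 15, Geneva 12. Denver eliminated.
Round 4: Fresno 20, Edmonton 15, Geneva 12. Geneva eliminated.
Round 5: Fresno 26, Edmonton 21. Fresno has a majority (≥24).

Fresno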